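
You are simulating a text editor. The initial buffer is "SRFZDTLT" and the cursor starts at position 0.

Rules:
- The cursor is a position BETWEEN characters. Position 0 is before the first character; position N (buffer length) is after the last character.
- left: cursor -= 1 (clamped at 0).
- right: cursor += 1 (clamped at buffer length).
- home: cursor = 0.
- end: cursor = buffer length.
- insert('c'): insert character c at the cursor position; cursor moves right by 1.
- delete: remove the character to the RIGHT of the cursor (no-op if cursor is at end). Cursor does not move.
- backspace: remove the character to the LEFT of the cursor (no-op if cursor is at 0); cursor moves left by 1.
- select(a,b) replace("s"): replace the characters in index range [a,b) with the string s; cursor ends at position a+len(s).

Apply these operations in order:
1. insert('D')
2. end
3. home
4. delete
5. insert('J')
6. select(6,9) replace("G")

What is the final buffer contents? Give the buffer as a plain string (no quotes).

Answer: JSRFZDG

Derivation:
After op 1 (insert('D')): buf='DSRFZDTLT' cursor=1
After op 2 (end): buf='DSRFZDTLT' cursor=9
After op 3 (home): buf='DSRFZDTLT' cursor=0
After op 4 (delete): buf='SRFZDTLT' cursor=0
After op 5 (insert('J')): buf='JSRFZDTLT' cursor=1
After op 6 (select(6,9) replace("G")): buf='JSRFZDG' cursor=7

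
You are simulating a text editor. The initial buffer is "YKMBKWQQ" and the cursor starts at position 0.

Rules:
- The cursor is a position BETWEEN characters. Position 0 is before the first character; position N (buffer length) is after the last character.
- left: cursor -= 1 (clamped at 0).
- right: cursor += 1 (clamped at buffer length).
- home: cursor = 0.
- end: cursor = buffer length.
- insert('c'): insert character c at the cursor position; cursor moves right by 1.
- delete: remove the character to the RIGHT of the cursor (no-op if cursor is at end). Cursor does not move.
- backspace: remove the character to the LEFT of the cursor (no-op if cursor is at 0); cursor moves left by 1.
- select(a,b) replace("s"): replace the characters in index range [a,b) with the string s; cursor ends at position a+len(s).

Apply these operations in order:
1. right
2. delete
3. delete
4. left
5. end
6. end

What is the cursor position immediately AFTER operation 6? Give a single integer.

After op 1 (right): buf='YKMBKWQQ' cursor=1
After op 2 (delete): buf='YMBKWQQ' cursor=1
After op 3 (delete): buf='YBKWQQ' cursor=1
After op 4 (left): buf='YBKWQQ' cursor=0
After op 5 (end): buf='YBKWQQ' cursor=6
After op 6 (end): buf='YBKWQQ' cursor=6

Answer: 6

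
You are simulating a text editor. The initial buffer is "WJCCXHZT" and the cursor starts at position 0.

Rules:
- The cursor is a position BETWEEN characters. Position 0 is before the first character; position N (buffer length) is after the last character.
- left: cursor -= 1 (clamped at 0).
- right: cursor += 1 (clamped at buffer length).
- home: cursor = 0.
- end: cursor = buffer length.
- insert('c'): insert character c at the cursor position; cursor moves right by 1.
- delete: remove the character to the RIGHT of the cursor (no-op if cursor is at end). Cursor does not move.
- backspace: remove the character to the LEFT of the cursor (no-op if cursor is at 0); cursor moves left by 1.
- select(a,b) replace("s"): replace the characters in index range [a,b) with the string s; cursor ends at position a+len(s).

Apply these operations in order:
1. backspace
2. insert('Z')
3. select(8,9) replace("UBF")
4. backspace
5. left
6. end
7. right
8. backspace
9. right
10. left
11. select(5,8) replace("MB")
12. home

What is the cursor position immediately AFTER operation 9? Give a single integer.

Answer: 9

Derivation:
After op 1 (backspace): buf='WJCCXHZT' cursor=0
After op 2 (insert('Z')): buf='ZWJCCXHZT' cursor=1
After op 3 (select(8,9) replace("UBF")): buf='ZWJCCXHZUBF' cursor=11
After op 4 (backspace): buf='ZWJCCXHZUB' cursor=10
After op 5 (left): buf='ZWJCCXHZUB' cursor=9
After op 6 (end): buf='ZWJCCXHZUB' cursor=10
After op 7 (right): buf='ZWJCCXHZUB' cursor=10
After op 8 (backspace): buf='ZWJCCXHZU' cursor=9
After op 9 (right): buf='ZWJCCXHZU' cursor=9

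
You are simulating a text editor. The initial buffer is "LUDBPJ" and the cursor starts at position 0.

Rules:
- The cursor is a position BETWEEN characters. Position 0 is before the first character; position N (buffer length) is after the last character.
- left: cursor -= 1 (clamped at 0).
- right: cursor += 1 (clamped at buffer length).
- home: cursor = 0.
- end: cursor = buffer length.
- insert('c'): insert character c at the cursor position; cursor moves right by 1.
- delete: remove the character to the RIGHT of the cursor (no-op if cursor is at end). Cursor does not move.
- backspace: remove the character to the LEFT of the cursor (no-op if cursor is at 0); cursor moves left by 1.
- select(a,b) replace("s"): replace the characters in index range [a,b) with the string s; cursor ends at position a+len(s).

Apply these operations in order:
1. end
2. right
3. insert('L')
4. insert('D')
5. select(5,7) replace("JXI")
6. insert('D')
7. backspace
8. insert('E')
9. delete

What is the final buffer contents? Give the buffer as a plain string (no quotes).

After op 1 (end): buf='LUDBPJ' cursor=6
After op 2 (right): buf='LUDBPJ' cursor=6
After op 3 (insert('L')): buf='LUDBPJL' cursor=7
After op 4 (insert('D')): buf='LUDBPJLD' cursor=8
After op 5 (select(5,7) replace("JXI")): buf='LUDBPJXID' cursor=8
After op 6 (insert('D')): buf='LUDBPJXIDD' cursor=9
After op 7 (backspace): buf='LUDBPJXID' cursor=8
After op 8 (insert('E')): buf='LUDBPJXIED' cursor=9
After op 9 (delete): buf='LUDBPJXIE' cursor=9

Answer: LUDBPJXIE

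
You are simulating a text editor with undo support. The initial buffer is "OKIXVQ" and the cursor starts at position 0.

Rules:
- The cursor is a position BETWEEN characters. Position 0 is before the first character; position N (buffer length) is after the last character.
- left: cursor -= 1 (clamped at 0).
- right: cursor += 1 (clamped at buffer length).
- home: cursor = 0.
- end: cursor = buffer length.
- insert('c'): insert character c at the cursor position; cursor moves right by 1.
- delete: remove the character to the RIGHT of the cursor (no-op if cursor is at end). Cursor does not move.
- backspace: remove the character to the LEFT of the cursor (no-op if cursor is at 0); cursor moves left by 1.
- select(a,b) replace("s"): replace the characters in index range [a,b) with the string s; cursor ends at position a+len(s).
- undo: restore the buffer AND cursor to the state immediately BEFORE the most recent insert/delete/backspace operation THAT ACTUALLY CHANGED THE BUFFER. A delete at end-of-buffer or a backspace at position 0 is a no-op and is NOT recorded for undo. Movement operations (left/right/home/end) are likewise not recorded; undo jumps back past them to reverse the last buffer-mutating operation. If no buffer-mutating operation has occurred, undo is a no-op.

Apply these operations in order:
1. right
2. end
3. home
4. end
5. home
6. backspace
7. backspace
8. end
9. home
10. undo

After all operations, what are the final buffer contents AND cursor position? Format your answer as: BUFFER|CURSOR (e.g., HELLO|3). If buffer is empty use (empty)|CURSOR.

After op 1 (right): buf='OKIXVQ' cursor=1
After op 2 (end): buf='OKIXVQ' cursor=6
After op 3 (home): buf='OKIXVQ' cursor=0
After op 4 (end): buf='OKIXVQ' cursor=6
After op 5 (home): buf='OKIXVQ' cursor=0
After op 6 (backspace): buf='OKIXVQ' cursor=0
After op 7 (backspace): buf='OKIXVQ' cursor=0
After op 8 (end): buf='OKIXVQ' cursor=6
After op 9 (home): buf='OKIXVQ' cursor=0
After op 10 (undo): buf='OKIXVQ' cursor=0

Answer: OKIXVQ|0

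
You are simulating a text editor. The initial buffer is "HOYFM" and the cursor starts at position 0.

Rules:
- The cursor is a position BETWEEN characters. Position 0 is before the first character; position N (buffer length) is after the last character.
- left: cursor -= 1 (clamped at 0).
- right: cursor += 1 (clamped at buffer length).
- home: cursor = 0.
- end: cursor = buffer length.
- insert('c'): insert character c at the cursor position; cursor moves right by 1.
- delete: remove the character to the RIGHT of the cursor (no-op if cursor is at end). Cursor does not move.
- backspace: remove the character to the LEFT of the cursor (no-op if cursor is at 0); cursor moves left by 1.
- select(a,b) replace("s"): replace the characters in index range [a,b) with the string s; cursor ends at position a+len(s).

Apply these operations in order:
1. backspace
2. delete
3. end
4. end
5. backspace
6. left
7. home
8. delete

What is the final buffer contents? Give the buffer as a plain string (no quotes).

Answer: YF

Derivation:
After op 1 (backspace): buf='HOYFM' cursor=0
After op 2 (delete): buf='OYFM' cursor=0
After op 3 (end): buf='OYFM' cursor=4
After op 4 (end): buf='OYFM' cursor=4
After op 5 (backspace): buf='OYF' cursor=3
After op 6 (left): buf='OYF' cursor=2
After op 7 (home): buf='OYF' cursor=0
After op 8 (delete): buf='YF' cursor=0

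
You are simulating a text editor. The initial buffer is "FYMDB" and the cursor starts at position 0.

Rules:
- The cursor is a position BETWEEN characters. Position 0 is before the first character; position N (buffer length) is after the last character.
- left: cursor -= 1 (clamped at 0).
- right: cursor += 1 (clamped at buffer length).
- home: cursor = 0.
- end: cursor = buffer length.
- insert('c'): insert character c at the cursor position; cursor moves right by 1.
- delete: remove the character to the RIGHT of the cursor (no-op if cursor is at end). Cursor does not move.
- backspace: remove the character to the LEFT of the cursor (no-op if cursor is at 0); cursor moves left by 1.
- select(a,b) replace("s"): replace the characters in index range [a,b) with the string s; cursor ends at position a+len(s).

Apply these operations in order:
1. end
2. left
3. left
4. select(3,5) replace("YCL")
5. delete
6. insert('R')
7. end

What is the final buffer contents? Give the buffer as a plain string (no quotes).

Answer: FYMYCLR

Derivation:
After op 1 (end): buf='FYMDB' cursor=5
After op 2 (left): buf='FYMDB' cursor=4
After op 3 (left): buf='FYMDB' cursor=3
After op 4 (select(3,5) replace("YCL")): buf='FYMYCL' cursor=6
After op 5 (delete): buf='FYMYCL' cursor=6
After op 6 (insert('R')): buf='FYMYCLR' cursor=7
After op 7 (end): buf='FYMYCLR' cursor=7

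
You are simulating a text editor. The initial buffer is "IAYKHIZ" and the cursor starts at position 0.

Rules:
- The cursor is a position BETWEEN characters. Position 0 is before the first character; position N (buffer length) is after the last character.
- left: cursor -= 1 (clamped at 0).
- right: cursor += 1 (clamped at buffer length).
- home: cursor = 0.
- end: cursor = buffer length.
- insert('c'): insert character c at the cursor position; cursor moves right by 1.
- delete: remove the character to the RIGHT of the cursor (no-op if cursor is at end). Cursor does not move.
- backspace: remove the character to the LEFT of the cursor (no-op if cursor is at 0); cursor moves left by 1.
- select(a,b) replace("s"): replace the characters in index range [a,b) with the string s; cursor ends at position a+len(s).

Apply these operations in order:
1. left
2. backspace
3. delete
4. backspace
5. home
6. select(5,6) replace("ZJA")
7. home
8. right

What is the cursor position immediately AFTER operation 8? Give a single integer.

Answer: 1

Derivation:
After op 1 (left): buf='IAYKHIZ' cursor=0
After op 2 (backspace): buf='IAYKHIZ' cursor=0
After op 3 (delete): buf='AYKHIZ' cursor=0
After op 4 (backspace): buf='AYKHIZ' cursor=0
After op 5 (home): buf='AYKHIZ' cursor=0
After op 6 (select(5,6) replace("ZJA")): buf='AYKHIZJA' cursor=8
After op 7 (home): buf='AYKHIZJA' cursor=0
After op 8 (right): buf='AYKHIZJA' cursor=1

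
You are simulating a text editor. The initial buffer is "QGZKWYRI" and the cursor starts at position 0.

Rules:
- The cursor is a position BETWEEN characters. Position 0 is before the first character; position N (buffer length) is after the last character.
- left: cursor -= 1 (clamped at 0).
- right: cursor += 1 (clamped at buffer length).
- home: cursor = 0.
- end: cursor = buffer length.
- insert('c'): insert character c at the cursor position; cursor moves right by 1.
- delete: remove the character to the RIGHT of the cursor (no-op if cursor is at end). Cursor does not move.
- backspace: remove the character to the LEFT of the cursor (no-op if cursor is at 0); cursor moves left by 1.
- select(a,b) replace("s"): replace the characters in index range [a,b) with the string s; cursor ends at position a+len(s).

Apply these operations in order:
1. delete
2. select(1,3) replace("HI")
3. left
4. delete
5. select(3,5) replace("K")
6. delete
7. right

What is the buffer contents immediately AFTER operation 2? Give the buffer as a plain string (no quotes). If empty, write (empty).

After op 1 (delete): buf='GZKWYRI' cursor=0
After op 2 (select(1,3) replace("HI")): buf='GHIWYRI' cursor=3

Answer: GHIWYRI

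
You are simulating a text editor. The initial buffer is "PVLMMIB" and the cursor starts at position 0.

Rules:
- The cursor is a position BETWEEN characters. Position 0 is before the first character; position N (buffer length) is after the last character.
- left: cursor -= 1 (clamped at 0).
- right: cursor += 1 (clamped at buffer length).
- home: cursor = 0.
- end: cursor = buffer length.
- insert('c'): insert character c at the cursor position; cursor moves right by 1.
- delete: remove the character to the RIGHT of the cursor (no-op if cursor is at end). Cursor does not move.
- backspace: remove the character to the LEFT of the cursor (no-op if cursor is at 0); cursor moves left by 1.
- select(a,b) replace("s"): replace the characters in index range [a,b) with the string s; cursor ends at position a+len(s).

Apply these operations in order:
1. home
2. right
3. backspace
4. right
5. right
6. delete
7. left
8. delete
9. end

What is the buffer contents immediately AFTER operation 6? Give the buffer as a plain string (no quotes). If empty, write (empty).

After op 1 (home): buf='PVLMMIB' cursor=0
After op 2 (right): buf='PVLMMIB' cursor=1
After op 3 (backspace): buf='VLMMIB' cursor=0
After op 4 (right): buf='VLMMIB' cursor=1
After op 5 (right): buf='VLMMIB' cursor=2
After op 6 (delete): buf='VLMIB' cursor=2

Answer: VLMIB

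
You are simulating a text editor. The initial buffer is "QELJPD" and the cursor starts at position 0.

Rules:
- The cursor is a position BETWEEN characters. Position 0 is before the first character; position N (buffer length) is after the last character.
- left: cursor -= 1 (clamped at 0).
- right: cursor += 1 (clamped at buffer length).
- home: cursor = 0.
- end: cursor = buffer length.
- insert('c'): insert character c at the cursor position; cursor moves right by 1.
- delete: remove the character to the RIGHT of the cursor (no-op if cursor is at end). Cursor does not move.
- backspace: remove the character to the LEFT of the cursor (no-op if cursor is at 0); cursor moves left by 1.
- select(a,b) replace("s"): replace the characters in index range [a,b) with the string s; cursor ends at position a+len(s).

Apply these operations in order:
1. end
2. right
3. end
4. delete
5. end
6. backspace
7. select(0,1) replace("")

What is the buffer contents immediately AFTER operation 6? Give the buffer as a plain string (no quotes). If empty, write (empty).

After op 1 (end): buf='QELJPD' cursor=6
After op 2 (right): buf='QELJPD' cursor=6
After op 3 (end): buf='QELJPD' cursor=6
After op 4 (delete): buf='QELJPD' cursor=6
After op 5 (end): buf='QELJPD' cursor=6
After op 6 (backspace): buf='QELJP' cursor=5

Answer: QELJP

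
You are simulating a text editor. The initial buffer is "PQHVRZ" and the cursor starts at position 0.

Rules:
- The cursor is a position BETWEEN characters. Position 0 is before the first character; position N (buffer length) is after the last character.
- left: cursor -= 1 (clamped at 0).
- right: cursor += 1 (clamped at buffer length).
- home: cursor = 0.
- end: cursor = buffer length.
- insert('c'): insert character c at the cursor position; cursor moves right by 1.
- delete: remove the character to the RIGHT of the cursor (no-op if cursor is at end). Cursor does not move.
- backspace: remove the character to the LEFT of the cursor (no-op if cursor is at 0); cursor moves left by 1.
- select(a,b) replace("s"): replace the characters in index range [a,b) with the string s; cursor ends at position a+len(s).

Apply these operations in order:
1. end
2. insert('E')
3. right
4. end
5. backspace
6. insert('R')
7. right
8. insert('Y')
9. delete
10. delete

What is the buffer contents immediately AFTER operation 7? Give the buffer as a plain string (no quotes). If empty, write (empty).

After op 1 (end): buf='PQHVRZ' cursor=6
After op 2 (insert('E')): buf='PQHVRZE' cursor=7
After op 3 (right): buf='PQHVRZE' cursor=7
After op 4 (end): buf='PQHVRZE' cursor=7
After op 5 (backspace): buf='PQHVRZ' cursor=6
After op 6 (insert('R')): buf='PQHVRZR' cursor=7
After op 7 (right): buf='PQHVRZR' cursor=7

Answer: PQHVRZR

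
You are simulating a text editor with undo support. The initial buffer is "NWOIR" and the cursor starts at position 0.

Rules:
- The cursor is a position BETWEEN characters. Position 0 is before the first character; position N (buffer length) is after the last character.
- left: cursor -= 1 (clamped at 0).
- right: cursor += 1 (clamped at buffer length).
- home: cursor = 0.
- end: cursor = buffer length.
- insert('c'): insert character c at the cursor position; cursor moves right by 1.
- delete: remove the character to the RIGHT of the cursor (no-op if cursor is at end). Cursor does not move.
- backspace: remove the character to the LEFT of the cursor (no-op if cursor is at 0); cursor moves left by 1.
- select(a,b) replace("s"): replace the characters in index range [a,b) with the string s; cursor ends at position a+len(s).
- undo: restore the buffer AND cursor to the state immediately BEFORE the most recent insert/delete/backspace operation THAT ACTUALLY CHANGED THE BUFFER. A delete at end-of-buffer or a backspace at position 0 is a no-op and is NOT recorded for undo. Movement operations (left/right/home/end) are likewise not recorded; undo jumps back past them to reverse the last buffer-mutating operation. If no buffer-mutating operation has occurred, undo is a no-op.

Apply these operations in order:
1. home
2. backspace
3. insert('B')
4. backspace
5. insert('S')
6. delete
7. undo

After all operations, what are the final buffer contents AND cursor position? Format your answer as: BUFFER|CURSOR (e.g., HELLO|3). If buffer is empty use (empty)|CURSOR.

Answer: SNWOIR|1

Derivation:
After op 1 (home): buf='NWOIR' cursor=0
After op 2 (backspace): buf='NWOIR' cursor=0
After op 3 (insert('B')): buf='BNWOIR' cursor=1
After op 4 (backspace): buf='NWOIR' cursor=0
After op 5 (insert('S')): buf='SNWOIR' cursor=1
After op 6 (delete): buf='SWOIR' cursor=1
After op 7 (undo): buf='SNWOIR' cursor=1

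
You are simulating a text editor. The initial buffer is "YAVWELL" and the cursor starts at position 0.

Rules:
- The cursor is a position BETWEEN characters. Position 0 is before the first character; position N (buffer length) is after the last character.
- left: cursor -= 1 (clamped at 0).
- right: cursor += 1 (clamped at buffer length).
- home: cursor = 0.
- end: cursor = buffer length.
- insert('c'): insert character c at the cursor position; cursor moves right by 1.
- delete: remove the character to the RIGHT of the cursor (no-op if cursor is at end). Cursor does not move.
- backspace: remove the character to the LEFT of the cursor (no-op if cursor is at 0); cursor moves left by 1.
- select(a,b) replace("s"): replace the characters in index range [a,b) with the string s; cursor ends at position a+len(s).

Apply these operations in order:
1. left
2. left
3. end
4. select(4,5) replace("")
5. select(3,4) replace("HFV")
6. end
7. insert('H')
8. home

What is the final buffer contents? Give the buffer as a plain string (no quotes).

Answer: YAVHFVLLH

Derivation:
After op 1 (left): buf='YAVWELL' cursor=0
After op 2 (left): buf='YAVWELL' cursor=0
After op 3 (end): buf='YAVWELL' cursor=7
After op 4 (select(4,5) replace("")): buf='YAVWLL' cursor=4
After op 5 (select(3,4) replace("HFV")): buf='YAVHFVLL' cursor=6
After op 6 (end): buf='YAVHFVLL' cursor=8
After op 7 (insert('H')): buf='YAVHFVLLH' cursor=9
After op 8 (home): buf='YAVHFVLLH' cursor=0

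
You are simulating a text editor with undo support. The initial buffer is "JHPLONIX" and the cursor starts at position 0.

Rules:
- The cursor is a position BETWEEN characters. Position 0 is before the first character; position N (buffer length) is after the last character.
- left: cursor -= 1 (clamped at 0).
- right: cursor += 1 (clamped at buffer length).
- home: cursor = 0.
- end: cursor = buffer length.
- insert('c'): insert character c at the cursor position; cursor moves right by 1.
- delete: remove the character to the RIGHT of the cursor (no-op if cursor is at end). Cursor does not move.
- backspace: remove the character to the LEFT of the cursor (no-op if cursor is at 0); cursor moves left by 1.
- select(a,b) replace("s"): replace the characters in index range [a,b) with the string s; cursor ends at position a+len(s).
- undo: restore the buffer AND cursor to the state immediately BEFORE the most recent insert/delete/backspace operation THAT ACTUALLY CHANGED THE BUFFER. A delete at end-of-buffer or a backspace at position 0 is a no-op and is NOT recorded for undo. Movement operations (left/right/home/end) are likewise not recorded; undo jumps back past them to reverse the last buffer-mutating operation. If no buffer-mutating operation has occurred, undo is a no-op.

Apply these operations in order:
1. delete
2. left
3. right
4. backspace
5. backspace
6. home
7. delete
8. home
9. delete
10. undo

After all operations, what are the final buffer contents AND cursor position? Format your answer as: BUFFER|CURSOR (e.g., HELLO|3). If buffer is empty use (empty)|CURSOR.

Answer: LONIX|0

Derivation:
After op 1 (delete): buf='HPLONIX' cursor=0
After op 2 (left): buf='HPLONIX' cursor=0
After op 3 (right): buf='HPLONIX' cursor=1
After op 4 (backspace): buf='PLONIX' cursor=0
After op 5 (backspace): buf='PLONIX' cursor=0
After op 6 (home): buf='PLONIX' cursor=0
After op 7 (delete): buf='LONIX' cursor=0
After op 8 (home): buf='LONIX' cursor=0
After op 9 (delete): buf='ONIX' cursor=0
After op 10 (undo): buf='LONIX' cursor=0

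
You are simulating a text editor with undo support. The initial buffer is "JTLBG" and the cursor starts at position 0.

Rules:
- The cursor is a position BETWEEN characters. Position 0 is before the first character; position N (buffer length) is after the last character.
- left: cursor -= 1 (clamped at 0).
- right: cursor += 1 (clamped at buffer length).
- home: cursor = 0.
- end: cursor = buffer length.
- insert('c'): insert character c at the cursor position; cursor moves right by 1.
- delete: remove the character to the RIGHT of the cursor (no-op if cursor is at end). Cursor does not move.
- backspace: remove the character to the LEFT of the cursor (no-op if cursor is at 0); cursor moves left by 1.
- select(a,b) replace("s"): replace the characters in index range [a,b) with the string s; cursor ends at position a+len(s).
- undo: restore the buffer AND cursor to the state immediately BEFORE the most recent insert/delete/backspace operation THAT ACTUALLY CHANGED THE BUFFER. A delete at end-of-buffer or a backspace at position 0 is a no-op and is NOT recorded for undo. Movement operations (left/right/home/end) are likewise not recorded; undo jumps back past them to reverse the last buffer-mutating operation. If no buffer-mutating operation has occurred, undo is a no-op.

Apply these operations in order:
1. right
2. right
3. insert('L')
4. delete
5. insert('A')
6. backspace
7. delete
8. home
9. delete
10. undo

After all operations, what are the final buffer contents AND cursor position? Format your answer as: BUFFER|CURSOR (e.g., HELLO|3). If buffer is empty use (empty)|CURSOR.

Answer: JTLG|0

Derivation:
After op 1 (right): buf='JTLBG' cursor=1
After op 2 (right): buf='JTLBG' cursor=2
After op 3 (insert('L')): buf='JTLLBG' cursor=3
After op 4 (delete): buf='JTLBG' cursor=3
After op 5 (insert('A')): buf='JTLABG' cursor=4
After op 6 (backspace): buf='JTLBG' cursor=3
After op 7 (delete): buf='JTLG' cursor=3
After op 8 (home): buf='JTLG' cursor=0
After op 9 (delete): buf='TLG' cursor=0
After op 10 (undo): buf='JTLG' cursor=0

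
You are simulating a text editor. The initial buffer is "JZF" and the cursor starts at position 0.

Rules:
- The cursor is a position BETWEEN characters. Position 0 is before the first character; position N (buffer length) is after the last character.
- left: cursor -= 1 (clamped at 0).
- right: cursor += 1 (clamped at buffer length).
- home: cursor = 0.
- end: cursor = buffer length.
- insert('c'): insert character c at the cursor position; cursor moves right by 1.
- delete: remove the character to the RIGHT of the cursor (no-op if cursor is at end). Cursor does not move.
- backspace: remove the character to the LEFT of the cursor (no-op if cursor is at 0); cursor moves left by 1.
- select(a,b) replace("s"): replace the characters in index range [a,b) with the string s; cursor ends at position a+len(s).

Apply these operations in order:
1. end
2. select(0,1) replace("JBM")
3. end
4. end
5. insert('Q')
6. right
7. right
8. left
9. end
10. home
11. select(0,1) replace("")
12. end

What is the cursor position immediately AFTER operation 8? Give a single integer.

After op 1 (end): buf='JZF' cursor=3
After op 2 (select(0,1) replace("JBM")): buf='JBMZF' cursor=3
After op 3 (end): buf='JBMZF' cursor=5
After op 4 (end): buf='JBMZF' cursor=5
After op 5 (insert('Q')): buf='JBMZFQ' cursor=6
After op 6 (right): buf='JBMZFQ' cursor=6
After op 7 (right): buf='JBMZFQ' cursor=6
After op 8 (left): buf='JBMZFQ' cursor=5

Answer: 5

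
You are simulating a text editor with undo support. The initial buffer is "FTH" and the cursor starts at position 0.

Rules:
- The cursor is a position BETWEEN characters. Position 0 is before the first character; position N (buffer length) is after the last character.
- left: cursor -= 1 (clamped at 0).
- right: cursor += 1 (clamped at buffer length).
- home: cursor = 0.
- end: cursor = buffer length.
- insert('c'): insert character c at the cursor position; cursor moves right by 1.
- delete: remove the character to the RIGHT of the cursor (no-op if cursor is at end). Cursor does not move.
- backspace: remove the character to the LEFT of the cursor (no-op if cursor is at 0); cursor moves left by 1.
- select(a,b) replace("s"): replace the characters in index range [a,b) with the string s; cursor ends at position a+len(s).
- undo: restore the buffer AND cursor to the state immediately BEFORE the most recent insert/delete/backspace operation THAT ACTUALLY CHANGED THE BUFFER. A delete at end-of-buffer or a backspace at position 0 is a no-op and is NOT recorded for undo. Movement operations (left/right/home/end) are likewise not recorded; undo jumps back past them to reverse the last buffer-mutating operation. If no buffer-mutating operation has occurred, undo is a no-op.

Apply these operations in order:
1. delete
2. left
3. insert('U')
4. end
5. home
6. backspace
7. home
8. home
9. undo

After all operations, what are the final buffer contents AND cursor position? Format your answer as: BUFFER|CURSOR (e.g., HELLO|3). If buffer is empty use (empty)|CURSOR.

Answer: TH|0

Derivation:
After op 1 (delete): buf='TH' cursor=0
After op 2 (left): buf='TH' cursor=0
After op 3 (insert('U')): buf='UTH' cursor=1
After op 4 (end): buf='UTH' cursor=3
After op 5 (home): buf='UTH' cursor=0
After op 6 (backspace): buf='UTH' cursor=0
After op 7 (home): buf='UTH' cursor=0
After op 8 (home): buf='UTH' cursor=0
After op 9 (undo): buf='TH' cursor=0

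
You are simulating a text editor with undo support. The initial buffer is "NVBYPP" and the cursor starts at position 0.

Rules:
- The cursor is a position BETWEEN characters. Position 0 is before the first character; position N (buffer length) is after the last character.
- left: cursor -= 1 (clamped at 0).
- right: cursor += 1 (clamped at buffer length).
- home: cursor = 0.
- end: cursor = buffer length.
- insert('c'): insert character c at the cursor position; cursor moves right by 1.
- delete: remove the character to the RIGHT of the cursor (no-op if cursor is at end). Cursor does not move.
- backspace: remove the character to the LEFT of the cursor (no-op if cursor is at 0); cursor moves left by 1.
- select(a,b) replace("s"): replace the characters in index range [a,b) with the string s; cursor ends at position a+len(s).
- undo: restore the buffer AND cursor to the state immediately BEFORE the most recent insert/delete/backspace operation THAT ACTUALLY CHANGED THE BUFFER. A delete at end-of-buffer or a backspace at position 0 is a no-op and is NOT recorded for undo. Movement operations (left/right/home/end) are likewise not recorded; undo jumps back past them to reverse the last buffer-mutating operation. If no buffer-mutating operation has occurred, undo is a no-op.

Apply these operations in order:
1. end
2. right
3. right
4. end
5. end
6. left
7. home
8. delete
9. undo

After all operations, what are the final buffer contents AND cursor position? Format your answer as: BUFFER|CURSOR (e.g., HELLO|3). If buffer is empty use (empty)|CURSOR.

After op 1 (end): buf='NVBYPP' cursor=6
After op 2 (right): buf='NVBYPP' cursor=6
After op 3 (right): buf='NVBYPP' cursor=6
After op 4 (end): buf='NVBYPP' cursor=6
After op 5 (end): buf='NVBYPP' cursor=6
After op 6 (left): buf='NVBYPP' cursor=5
After op 7 (home): buf='NVBYPP' cursor=0
After op 8 (delete): buf='VBYPP' cursor=0
After op 9 (undo): buf='NVBYPP' cursor=0

Answer: NVBYPP|0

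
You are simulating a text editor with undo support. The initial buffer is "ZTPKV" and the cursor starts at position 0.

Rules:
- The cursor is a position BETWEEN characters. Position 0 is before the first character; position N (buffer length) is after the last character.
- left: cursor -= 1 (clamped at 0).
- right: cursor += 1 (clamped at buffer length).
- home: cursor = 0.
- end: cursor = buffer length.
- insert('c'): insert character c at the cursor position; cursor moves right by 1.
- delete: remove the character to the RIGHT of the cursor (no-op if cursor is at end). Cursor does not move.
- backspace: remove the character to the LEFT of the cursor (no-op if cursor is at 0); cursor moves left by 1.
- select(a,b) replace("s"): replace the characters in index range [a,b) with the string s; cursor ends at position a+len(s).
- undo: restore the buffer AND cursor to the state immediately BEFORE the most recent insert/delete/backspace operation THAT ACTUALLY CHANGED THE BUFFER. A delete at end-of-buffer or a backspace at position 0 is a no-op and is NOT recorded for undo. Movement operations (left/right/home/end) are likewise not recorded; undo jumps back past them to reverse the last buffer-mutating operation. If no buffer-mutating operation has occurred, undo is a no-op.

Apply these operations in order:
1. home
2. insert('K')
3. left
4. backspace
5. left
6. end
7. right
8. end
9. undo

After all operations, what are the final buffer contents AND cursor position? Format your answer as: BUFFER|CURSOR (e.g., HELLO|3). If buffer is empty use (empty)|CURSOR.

Answer: ZTPKV|0

Derivation:
After op 1 (home): buf='ZTPKV' cursor=0
After op 2 (insert('K')): buf='KZTPKV' cursor=1
After op 3 (left): buf='KZTPKV' cursor=0
After op 4 (backspace): buf='KZTPKV' cursor=0
After op 5 (left): buf='KZTPKV' cursor=0
After op 6 (end): buf='KZTPKV' cursor=6
After op 7 (right): buf='KZTPKV' cursor=6
After op 8 (end): buf='KZTPKV' cursor=6
After op 9 (undo): buf='ZTPKV' cursor=0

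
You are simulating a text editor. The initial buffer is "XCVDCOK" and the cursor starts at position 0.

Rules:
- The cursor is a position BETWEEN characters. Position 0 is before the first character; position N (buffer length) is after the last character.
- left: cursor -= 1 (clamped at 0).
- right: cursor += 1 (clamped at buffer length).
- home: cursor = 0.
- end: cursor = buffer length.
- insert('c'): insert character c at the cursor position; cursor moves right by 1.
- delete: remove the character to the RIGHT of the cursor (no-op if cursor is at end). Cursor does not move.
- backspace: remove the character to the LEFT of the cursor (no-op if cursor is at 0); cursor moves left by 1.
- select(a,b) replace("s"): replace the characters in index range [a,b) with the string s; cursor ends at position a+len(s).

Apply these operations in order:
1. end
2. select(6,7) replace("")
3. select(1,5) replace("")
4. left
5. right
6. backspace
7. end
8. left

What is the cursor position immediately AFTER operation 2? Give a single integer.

Answer: 6

Derivation:
After op 1 (end): buf='XCVDCOK' cursor=7
After op 2 (select(6,7) replace("")): buf='XCVDCO' cursor=6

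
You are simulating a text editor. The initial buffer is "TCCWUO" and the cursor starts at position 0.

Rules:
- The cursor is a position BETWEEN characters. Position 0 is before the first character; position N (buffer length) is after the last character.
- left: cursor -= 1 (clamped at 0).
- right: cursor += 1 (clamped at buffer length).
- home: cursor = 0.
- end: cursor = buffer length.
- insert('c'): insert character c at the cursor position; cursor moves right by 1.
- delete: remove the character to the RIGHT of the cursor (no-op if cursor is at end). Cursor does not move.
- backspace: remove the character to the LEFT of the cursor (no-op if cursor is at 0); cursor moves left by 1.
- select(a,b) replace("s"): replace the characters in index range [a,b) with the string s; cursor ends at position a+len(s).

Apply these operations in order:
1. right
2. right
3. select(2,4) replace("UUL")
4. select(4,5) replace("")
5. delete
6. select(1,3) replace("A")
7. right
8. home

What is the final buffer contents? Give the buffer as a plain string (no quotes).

Answer: TAUO

Derivation:
After op 1 (right): buf='TCCWUO' cursor=1
After op 2 (right): buf='TCCWUO' cursor=2
After op 3 (select(2,4) replace("UUL")): buf='TCUULUO' cursor=5
After op 4 (select(4,5) replace("")): buf='TCUUUO' cursor=4
After op 5 (delete): buf='TCUUO' cursor=4
After op 6 (select(1,3) replace("A")): buf='TAUO' cursor=2
After op 7 (right): buf='TAUO' cursor=3
After op 8 (home): buf='TAUO' cursor=0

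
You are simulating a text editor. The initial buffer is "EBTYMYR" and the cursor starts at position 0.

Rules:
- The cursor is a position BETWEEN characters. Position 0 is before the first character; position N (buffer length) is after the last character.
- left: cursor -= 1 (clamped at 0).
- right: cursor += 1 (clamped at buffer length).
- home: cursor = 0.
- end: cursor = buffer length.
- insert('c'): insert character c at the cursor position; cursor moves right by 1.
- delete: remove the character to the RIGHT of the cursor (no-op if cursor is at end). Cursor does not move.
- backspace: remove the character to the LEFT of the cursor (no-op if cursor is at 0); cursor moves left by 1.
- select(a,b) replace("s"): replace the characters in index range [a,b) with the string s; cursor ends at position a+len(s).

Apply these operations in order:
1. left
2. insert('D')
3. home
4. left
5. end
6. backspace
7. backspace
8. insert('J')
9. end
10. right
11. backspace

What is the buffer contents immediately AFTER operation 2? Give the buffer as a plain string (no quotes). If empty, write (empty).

Answer: DEBTYMYR

Derivation:
After op 1 (left): buf='EBTYMYR' cursor=0
After op 2 (insert('D')): buf='DEBTYMYR' cursor=1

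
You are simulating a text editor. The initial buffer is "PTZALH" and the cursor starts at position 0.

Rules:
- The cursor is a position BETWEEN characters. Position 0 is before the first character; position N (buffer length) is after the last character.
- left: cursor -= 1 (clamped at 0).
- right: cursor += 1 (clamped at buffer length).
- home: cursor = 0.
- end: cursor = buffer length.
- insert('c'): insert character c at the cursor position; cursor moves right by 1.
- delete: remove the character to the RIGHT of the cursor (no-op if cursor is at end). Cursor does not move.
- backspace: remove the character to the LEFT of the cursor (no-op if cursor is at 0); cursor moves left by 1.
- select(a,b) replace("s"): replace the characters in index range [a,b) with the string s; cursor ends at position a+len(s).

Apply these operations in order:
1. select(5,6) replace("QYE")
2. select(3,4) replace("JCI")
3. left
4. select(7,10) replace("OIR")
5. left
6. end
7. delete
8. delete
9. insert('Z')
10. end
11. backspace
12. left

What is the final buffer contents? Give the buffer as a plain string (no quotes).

After op 1 (select(5,6) replace("QYE")): buf='PTZALQYE' cursor=8
After op 2 (select(3,4) replace("JCI")): buf='PTZJCILQYE' cursor=6
After op 3 (left): buf='PTZJCILQYE' cursor=5
After op 4 (select(7,10) replace("OIR")): buf='PTZJCILOIR' cursor=10
After op 5 (left): buf='PTZJCILOIR' cursor=9
After op 6 (end): buf='PTZJCILOIR' cursor=10
After op 7 (delete): buf='PTZJCILOIR' cursor=10
After op 8 (delete): buf='PTZJCILOIR' cursor=10
After op 9 (insert('Z')): buf='PTZJCILOIRZ' cursor=11
After op 10 (end): buf='PTZJCILOIRZ' cursor=11
After op 11 (backspace): buf='PTZJCILOIR' cursor=10
After op 12 (left): buf='PTZJCILOIR' cursor=9

Answer: PTZJCILOIR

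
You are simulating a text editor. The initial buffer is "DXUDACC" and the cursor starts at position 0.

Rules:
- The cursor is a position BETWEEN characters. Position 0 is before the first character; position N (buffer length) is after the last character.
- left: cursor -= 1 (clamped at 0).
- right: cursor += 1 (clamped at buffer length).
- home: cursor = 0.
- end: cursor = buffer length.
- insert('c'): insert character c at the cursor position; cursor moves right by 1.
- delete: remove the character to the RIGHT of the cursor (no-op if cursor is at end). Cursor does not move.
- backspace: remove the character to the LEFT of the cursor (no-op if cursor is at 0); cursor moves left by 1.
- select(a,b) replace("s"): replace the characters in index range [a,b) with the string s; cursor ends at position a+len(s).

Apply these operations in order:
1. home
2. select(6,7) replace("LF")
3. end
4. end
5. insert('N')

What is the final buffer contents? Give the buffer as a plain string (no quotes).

Answer: DXUDACLFN

Derivation:
After op 1 (home): buf='DXUDACC' cursor=0
After op 2 (select(6,7) replace("LF")): buf='DXUDACLF' cursor=8
After op 3 (end): buf='DXUDACLF' cursor=8
After op 4 (end): buf='DXUDACLF' cursor=8
After op 5 (insert('N')): buf='DXUDACLFN' cursor=9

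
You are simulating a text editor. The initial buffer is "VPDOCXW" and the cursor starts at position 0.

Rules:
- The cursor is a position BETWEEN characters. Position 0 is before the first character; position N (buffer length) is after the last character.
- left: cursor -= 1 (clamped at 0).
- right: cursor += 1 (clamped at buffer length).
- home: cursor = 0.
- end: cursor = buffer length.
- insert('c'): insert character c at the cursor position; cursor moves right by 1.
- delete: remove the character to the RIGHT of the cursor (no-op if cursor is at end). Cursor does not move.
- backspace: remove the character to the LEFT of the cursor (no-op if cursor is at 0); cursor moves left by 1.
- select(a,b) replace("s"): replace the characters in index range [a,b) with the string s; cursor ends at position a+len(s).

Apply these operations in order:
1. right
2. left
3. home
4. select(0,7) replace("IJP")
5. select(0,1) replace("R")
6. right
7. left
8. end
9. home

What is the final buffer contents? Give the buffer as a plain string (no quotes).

Answer: RJP

Derivation:
After op 1 (right): buf='VPDOCXW' cursor=1
After op 2 (left): buf='VPDOCXW' cursor=0
After op 3 (home): buf='VPDOCXW' cursor=0
After op 4 (select(0,7) replace("IJP")): buf='IJP' cursor=3
After op 5 (select(0,1) replace("R")): buf='RJP' cursor=1
After op 6 (right): buf='RJP' cursor=2
After op 7 (left): buf='RJP' cursor=1
After op 8 (end): buf='RJP' cursor=3
After op 9 (home): buf='RJP' cursor=0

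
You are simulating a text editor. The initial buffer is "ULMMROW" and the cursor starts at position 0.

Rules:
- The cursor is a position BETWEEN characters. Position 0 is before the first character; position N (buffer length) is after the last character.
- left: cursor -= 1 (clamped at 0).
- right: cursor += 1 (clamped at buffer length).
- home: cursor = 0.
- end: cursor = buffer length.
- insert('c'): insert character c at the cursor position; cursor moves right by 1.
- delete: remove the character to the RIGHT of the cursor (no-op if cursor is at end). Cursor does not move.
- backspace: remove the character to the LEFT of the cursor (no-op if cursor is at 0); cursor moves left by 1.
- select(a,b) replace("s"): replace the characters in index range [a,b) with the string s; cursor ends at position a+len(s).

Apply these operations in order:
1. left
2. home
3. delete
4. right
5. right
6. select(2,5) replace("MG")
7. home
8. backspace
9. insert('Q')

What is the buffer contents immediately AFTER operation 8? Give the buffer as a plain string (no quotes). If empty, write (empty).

Answer: LMMGW

Derivation:
After op 1 (left): buf='ULMMROW' cursor=0
After op 2 (home): buf='ULMMROW' cursor=0
After op 3 (delete): buf='LMMROW' cursor=0
After op 4 (right): buf='LMMROW' cursor=1
After op 5 (right): buf='LMMROW' cursor=2
After op 6 (select(2,5) replace("MG")): buf='LMMGW' cursor=4
After op 7 (home): buf='LMMGW' cursor=0
After op 8 (backspace): buf='LMMGW' cursor=0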